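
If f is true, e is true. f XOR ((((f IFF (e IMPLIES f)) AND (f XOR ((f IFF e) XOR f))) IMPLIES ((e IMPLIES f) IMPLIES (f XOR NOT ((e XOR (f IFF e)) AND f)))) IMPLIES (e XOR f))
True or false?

false

e IMPLIES f = true IMPLIES true = true
f IFF (e IMPLIES f) = true IFF true = true
f IFF e = true IFF true = true
(f IFF e) XOR f = true XOR true = false
f XOR ((f IFF e) XOR f) = true XOR false = true
(f IFF (e IMPLIES f)) AND (f XOR ((f IFF e) XOR f)) = true AND true = true
e IMPLIES f = true IMPLIES true = true
f IFF e = true IFF true = true
e XOR (f IFF e) = true XOR true = false
(e XOR (f IFF e)) AND f = false AND true = false
NOT ((e XOR (f IFF e)) AND f) = NOT false = true
f XOR NOT ((e XOR (f IFF e)) AND f) = true XOR true = false
(e IMPLIES f) IMPLIES (f XOR NOT ((e XOR (f IFF e)) AND f)) = true IMPLIES false = false
((f IFF (e IMPLIES f)) AND (f XOR ((f IFF e) XOR f))) IMPLIES ((e IMPLIES f) IMPLIES (f XOR NOT ((e XOR (f IFF e)) AND f))) = true IMPLIES false = false
e XOR f = true XOR true = false
(((f IFF (e IMPLIES f)) AND (f XOR ((f IFF e) XOR f))) IMPLIES ((e IMPLIES f) IMPLIES (f XOR NOT ((e XOR (f IFF e)) AND f)))) IMPLIES (e XOR f) = false IMPLIES false = true
f XOR ((((f IFF (e IMPLIES f)) AND (f XOR ((f IFF e) XOR f))) IMPLIES ((e IMPLIES f) IMPLIES (f XOR NOT ((e XOR (f IFF e)) AND f)))) IMPLIES (e XOR f)) = true XOR true = false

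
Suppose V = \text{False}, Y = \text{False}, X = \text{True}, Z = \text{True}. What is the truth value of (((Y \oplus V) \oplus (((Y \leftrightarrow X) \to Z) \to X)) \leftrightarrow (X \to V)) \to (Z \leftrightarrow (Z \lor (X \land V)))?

\text{True}

Substituting V=\text{False}, Y=\text{False}, X=\text{True}, Z=\text{True}:
Y \oplus V = \text{False} \oplus \text{False} = \text{False}
Y \leftrightarrow X = \text{False} \leftrightarrow \text{True} = \text{False}
(Y \leftrightarrow X) \to Z = \text{False} \to \text{True} = \text{True}
((Y \leftrightarrow X) \to Z) \to X = \text{True} \to \text{True} = \text{True}
(Y \oplus V) \oplus (((Y \leftrightarrow X) \to Z) \to X) = \text{False} \oplus \text{True} = \text{True}
X \to V = \text{True} \to \text{False} = \text{False}
((Y \oplus V) \oplus (((Y \leftrightarrow X) \to Z) \to X)) \leftrightarrow (X \to V) = \text{True} \leftrightarrow \text{False} = \text{False}
X \land V = \text{True} \land \text{False} = \text{False}
Z \lor (X \land V) = \text{True} \lor \text{False} = \text{True}
Z \leftrightarrow (Z \lor (X \land V)) = \text{True} \leftrightarrow \text{True} = \text{True}
(((Y \oplus V) \oplus (((Y \leftrightarrow X) \to Z) \to X)) \leftrightarrow (X \to V)) \to (Z \leftrightarrow (Z \lor (X \land V))) = \text{False} \to \text{True} = \text{True}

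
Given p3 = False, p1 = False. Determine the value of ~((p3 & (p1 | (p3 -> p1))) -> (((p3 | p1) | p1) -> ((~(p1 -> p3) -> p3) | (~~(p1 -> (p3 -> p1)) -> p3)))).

p3 -> p1 = False -> False = True
p1 | (p3 -> p1) = False | True = True
p3 & (p1 | (p3 -> p1)) = False & True = False
p3 | p1 = False | False = False
(p3 | p1) | p1 = False | False = False
p1 -> p3 = False -> False = True
~(p1 -> p3) = ~True = False
~(p1 -> p3) -> p3 = False -> False = True
p3 -> p1 = False -> False = True
p1 -> (p3 -> p1) = False -> True = True
~(p1 -> (p3 -> p1)) = ~True = False
~~(p1 -> (p3 -> p1)) = ~False = True
~~(p1 -> (p3 -> p1)) -> p3 = True -> False = False
(~(p1 -> p3) -> p3) | (~~(p1 -> (p3 -> p1)) -> p3) = True | False = True
((p3 | p1) | p1) -> ((~(p1 -> p3) -> p3) | (~~(p1 -> (p3 -> p1)) -> p3)) = False -> True = True
(p3 & (p1 | (p3 -> p1))) -> (((p3 | p1) | p1) -> ((~(p1 -> p3) -> p3) | (~~(p1 -> (p3 -> p1)) -> p3))) = False -> True = True
~((p3 & (p1 | (p3 -> p1))) -> (((p3 | p1) | p1) -> ((~(p1 -> p3) -> p3) | (~~(p1 -> (p3 -> p1)) -> p3)))) = ~True = False

False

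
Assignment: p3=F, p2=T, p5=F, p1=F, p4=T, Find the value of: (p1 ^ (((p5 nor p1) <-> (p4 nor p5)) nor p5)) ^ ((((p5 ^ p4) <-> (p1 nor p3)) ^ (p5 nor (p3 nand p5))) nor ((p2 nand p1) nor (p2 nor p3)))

Substituting p3=F, p2=T, p5=F, p1=F, p4=T:
p5 nor p1 = F nor F = T
p4 nor p5 = T nor F = F
(p5 nor p1) <-> (p4 nor p5) = T <-> F = F
((p5 nor p1) <-> (p4 nor p5)) nor p5 = F nor F = T
p1 ^ (((p5 nor p1) <-> (p4 nor p5)) nor p5) = F ^ T = T
p5 ^ p4 = F ^ T = T
p1 nor p3 = F nor F = T
(p5 ^ p4) <-> (p1 nor p3) = T <-> T = T
p3 nand p5 = F nand F = T
p5 nor (p3 nand p5) = F nor T = F
((p5 ^ p4) <-> (p1 nor p3)) ^ (p5 nor (p3 nand p5)) = T ^ F = T
p2 nand p1 = T nand F = T
p2 nor p3 = T nor F = F
(p2 nand p1) nor (p2 nor p3) = T nor F = F
(((p5 ^ p4) <-> (p1 nor p3)) ^ (p5 nor (p3 nand p5))) nor ((p2 nand p1) nor (p2 nor p3)) = T nor F = F
(p1 ^ (((p5 nor p1) <-> (p4 nor p5)) nor p5)) ^ ((((p5 ^ p4) <-> (p1 nor p3)) ^ (p5 nor (p3 nand p5))) nor ((p2 nand p1) nor (p2 nor p3))) = T ^ F = T

T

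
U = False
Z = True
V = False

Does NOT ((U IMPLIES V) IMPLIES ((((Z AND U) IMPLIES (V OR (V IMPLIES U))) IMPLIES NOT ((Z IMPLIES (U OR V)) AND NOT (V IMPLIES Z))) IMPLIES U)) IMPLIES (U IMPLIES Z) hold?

True

U IMPLIES V = False IMPLIES False = True
Z AND U = True AND False = False
V IMPLIES U = False IMPLIES False = True
V OR (V IMPLIES U) = False OR True = True
(Z AND U) IMPLIES (V OR (V IMPLIES U)) = False IMPLIES True = True
U OR V = False OR False = False
Z IMPLIES (U OR V) = True IMPLIES False = False
V IMPLIES Z = False IMPLIES True = True
NOT (V IMPLIES Z) = NOT True = False
(Z IMPLIES (U OR V)) AND NOT (V IMPLIES Z) = False AND False = False
NOT ((Z IMPLIES (U OR V)) AND NOT (V IMPLIES Z)) = NOT False = True
((Z AND U) IMPLIES (V OR (V IMPLIES U))) IMPLIES NOT ((Z IMPLIES (U OR V)) AND NOT (V IMPLIES Z)) = True IMPLIES True = True
(((Z AND U) IMPLIES (V OR (V IMPLIES U))) IMPLIES NOT ((Z IMPLIES (U OR V)) AND NOT (V IMPLIES Z))) IMPLIES U = True IMPLIES False = False
(U IMPLIES V) IMPLIES ((((Z AND U) IMPLIES (V OR (V IMPLIES U))) IMPLIES NOT ((Z IMPLIES (U OR V)) AND NOT (V IMPLIES Z))) IMPLIES U) = True IMPLIES False = False
NOT ((U IMPLIES V) IMPLIES ((((Z AND U) IMPLIES (V OR (V IMPLIES U))) IMPLIES NOT ((Z IMPLIES (U OR V)) AND NOT (V IMPLIES Z))) IMPLIES U)) = NOT False = True
U IMPLIES Z = False IMPLIES True = True
NOT ((U IMPLIES V) IMPLIES ((((Z AND U) IMPLIES (V OR (V IMPLIES U))) IMPLIES NOT ((Z IMPLIES (U OR V)) AND NOT (V IMPLIES Z))) IMPLIES U)) IMPLIES (U IMPLIES Z) = True IMPLIES True = True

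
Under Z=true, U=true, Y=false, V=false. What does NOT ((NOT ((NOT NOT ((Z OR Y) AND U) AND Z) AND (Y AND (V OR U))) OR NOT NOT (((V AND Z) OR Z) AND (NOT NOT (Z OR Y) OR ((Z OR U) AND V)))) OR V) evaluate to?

Z OR Y = true OR false = true
(Z OR Y) AND U = true AND true = true
NOT ((Z OR Y) AND U) = NOT true = false
NOT NOT ((Z OR Y) AND U) = NOT false = true
NOT NOT ((Z OR Y) AND U) AND Z = true AND true = true
V OR U = false OR true = true
Y AND (V OR U) = false AND true = false
(NOT NOT ((Z OR Y) AND U) AND Z) AND (Y AND (V OR U)) = true AND false = false
NOT ((NOT NOT ((Z OR Y) AND U) AND Z) AND (Y AND (V OR U))) = NOT false = true
V AND Z = false AND true = false
(V AND Z) OR Z = false OR true = true
Z OR Y = true OR false = true
NOT (Z OR Y) = NOT true = false
NOT NOT (Z OR Y) = NOT false = true
Z OR U = true OR true = true
(Z OR U) AND V = true AND false = false
NOT NOT (Z OR Y) OR ((Z OR U) AND V) = true OR false = true
((V AND Z) OR Z) AND (NOT NOT (Z OR Y) OR ((Z OR U) AND V)) = true AND true = true
NOT (((V AND Z) OR Z) AND (NOT NOT (Z OR Y) OR ((Z OR U) AND V))) = NOT true = false
NOT NOT (((V AND Z) OR Z) AND (NOT NOT (Z OR Y) OR ((Z OR U) AND V))) = NOT false = true
NOT ((NOT NOT ((Z OR Y) AND U) AND Z) AND (Y AND (V OR U))) OR NOT NOT (((V AND Z) OR Z) AND (NOT NOT (Z OR Y) OR ((Z OR U) AND V))) = true OR true = true
(NOT ((NOT NOT ((Z OR Y) AND U) AND Z) AND (Y AND (V OR U))) OR NOT NOT (((V AND Z) OR Z) AND (NOT NOT (Z OR Y) OR ((Z OR U) AND V)))) OR V = true OR false = true
NOT ((NOT ((NOT NOT ((Z OR Y) AND U) AND Z) AND (Y AND (V OR U))) OR NOT NOT (((V AND Z) OR Z) AND (NOT NOT (Z OR Y) OR ((Z OR U) AND V)))) OR V) = NOT true = false

false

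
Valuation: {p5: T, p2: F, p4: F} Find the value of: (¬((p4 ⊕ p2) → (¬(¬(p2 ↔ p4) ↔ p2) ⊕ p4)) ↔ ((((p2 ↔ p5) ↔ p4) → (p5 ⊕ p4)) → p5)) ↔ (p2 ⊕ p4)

T

p4 ⊕ p2 = F ⊕ F = F
p2 ↔ p4 = F ↔ F = T
¬(p2 ↔ p4) = ¬T = F
¬(p2 ↔ p4) ↔ p2 = F ↔ F = T
¬(¬(p2 ↔ p4) ↔ p2) = ¬T = F
¬(¬(p2 ↔ p4) ↔ p2) ⊕ p4 = F ⊕ F = F
(p4 ⊕ p2) → (¬(¬(p2 ↔ p4) ↔ p2) ⊕ p4) = F → F = T
¬((p4 ⊕ p2) → (¬(¬(p2 ↔ p4) ↔ p2) ⊕ p4)) = ¬T = F
p2 ↔ p5 = F ↔ T = F
(p2 ↔ p5) ↔ p4 = F ↔ F = T
p5 ⊕ p4 = T ⊕ F = T
((p2 ↔ p5) ↔ p4) → (p5 ⊕ p4) = T → T = T
(((p2 ↔ p5) ↔ p4) → (p5 ⊕ p4)) → p5 = T → T = T
¬((p4 ⊕ p2) → (¬(¬(p2 ↔ p4) ↔ p2) ⊕ p4)) ↔ ((((p2 ↔ p5) ↔ p4) → (p5 ⊕ p4)) → p5) = F ↔ T = F
p2 ⊕ p4 = F ⊕ F = F
(¬((p4 ⊕ p2) → (¬(¬(p2 ↔ p4) ↔ p2) ⊕ p4)) ↔ ((((p2 ↔ p5) ↔ p4) → (p5 ⊕ p4)) → p5)) ↔ (p2 ⊕ p4) = F ↔ F = T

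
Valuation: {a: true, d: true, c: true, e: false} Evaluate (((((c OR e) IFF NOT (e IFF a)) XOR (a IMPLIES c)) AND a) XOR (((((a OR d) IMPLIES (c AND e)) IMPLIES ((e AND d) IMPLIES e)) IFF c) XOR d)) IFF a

c OR e = true OR false = true
e IFF a = false IFF true = false
NOT (e IFF a) = NOT false = true
(c OR e) IFF NOT (e IFF a) = true IFF true = true
a IMPLIES c = true IMPLIES true = true
((c OR e) IFF NOT (e IFF a)) XOR (a IMPLIES c) = true XOR true = false
(((c OR e) IFF NOT (e IFF a)) XOR (a IMPLIES c)) AND a = false AND true = false
a OR d = true OR true = true
c AND e = true AND false = false
(a OR d) IMPLIES (c AND e) = true IMPLIES false = false
e AND d = false AND true = false
(e AND d) IMPLIES e = false IMPLIES false = true
((a OR d) IMPLIES (c AND e)) IMPLIES ((e AND d) IMPLIES e) = false IMPLIES true = true
(((a OR d) IMPLIES (c AND e)) IMPLIES ((e AND d) IMPLIES e)) IFF c = true IFF true = true
((((a OR d) IMPLIES (c AND e)) IMPLIES ((e AND d) IMPLIES e)) IFF c) XOR d = true XOR true = false
((((c OR e) IFF NOT (e IFF a)) XOR (a IMPLIES c)) AND a) XOR (((((a OR d) IMPLIES (c AND e)) IMPLIES ((e AND d) IMPLIES e)) IFF c) XOR d) = false XOR false = false
(((((c OR e) IFF NOT (e IFF a)) XOR (a IMPLIES c)) AND a) XOR (((((a OR d) IMPLIES (c AND e)) IMPLIES ((e AND d) IMPLIES e)) IFF c) XOR d)) IFF a = false IFF true = false

false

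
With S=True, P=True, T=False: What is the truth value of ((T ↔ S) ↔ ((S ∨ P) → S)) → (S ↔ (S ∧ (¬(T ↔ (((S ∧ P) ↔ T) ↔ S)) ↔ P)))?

T ↔ S = False ↔ True = False
S ∨ P = True ∨ True = True
(S ∨ P) → S = True → True = True
(T ↔ S) ↔ ((S ∨ P) → S) = False ↔ True = False
S ∧ P = True ∧ True = True
(S ∧ P) ↔ T = True ↔ False = False
((S ∧ P) ↔ T) ↔ S = False ↔ True = False
T ↔ (((S ∧ P) ↔ T) ↔ S) = False ↔ False = True
¬(T ↔ (((S ∧ P) ↔ T) ↔ S)) = ¬True = False
¬(T ↔ (((S ∧ P) ↔ T) ↔ S)) ↔ P = False ↔ True = False
S ∧ (¬(T ↔ (((S ∧ P) ↔ T) ↔ S)) ↔ P) = True ∧ False = False
S ↔ (S ∧ (¬(T ↔ (((S ∧ P) ↔ T) ↔ S)) ↔ P)) = True ↔ False = False
((T ↔ S) ↔ ((S ∨ P) → S)) → (S ↔ (S ∧ (¬(T ↔ (((S ∧ P) ↔ T) ↔ S)) ↔ P))) = False → False = True

True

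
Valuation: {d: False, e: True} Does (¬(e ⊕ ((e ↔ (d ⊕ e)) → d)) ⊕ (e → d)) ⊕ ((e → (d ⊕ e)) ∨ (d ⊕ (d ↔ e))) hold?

d ⊕ e = False ⊕ True = True
e ↔ (d ⊕ e) = True ↔ True = True
(e ↔ (d ⊕ e)) → d = True → False = False
e ⊕ ((e ↔ (d ⊕ e)) → d) = True ⊕ False = True
¬(e ⊕ ((e ↔ (d ⊕ e)) → d)) = ¬True = False
e → d = True → False = False
¬(e ⊕ ((e ↔ (d ⊕ e)) → d)) ⊕ (e → d) = False ⊕ False = False
d ⊕ e = False ⊕ True = True
e → (d ⊕ e) = True → True = True
d ↔ e = False ↔ True = False
d ⊕ (d ↔ e) = False ⊕ False = False
(e → (d ⊕ e)) ∨ (d ⊕ (d ↔ e)) = True ∨ False = True
(¬(e ⊕ ((e ↔ (d ⊕ e)) → d)) ⊕ (e → d)) ⊕ ((e → (d ⊕ e)) ∨ (d ⊕ (d ↔ e))) = False ⊕ True = True

True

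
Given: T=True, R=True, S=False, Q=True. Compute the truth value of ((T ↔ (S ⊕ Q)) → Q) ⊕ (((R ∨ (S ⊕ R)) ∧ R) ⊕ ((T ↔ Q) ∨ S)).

S ⊕ Q = False ⊕ True = True
T ↔ (S ⊕ Q) = True ↔ True = True
(T ↔ (S ⊕ Q)) → Q = True → True = True
S ⊕ R = False ⊕ True = True
R ∨ (S ⊕ R) = True ∨ True = True
(R ∨ (S ⊕ R)) ∧ R = True ∧ True = True
T ↔ Q = True ↔ True = True
(T ↔ Q) ∨ S = True ∨ False = True
((R ∨ (S ⊕ R)) ∧ R) ⊕ ((T ↔ Q) ∨ S) = True ⊕ True = False
((T ↔ (S ⊕ Q)) → Q) ⊕ (((R ∨ (S ⊕ R)) ∧ R) ⊕ ((T ↔ Q) ∨ S)) = True ⊕ False = True

True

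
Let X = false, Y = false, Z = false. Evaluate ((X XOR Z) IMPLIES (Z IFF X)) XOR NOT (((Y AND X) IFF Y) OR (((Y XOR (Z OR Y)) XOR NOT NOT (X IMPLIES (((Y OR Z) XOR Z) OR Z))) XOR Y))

true

X XOR Z = false XOR false = false
Z IFF X = false IFF false = true
(X XOR Z) IMPLIES (Z IFF X) = false IMPLIES true = true
Y AND X = false AND false = false
(Y AND X) IFF Y = false IFF false = true
Z OR Y = false OR false = false
Y XOR (Z OR Y) = false XOR false = false
Y OR Z = false OR false = false
(Y OR Z) XOR Z = false XOR false = false
((Y OR Z) XOR Z) OR Z = false OR false = false
X IMPLIES (((Y OR Z) XOR Z) OR Z) = false IMPLIES false = true
NOT (X IMPLIES (((Y OR Z) XOR Z) OR Z)) = NOT true = false
NOT NOT (X IMPLIES (((Y OR Z) XOR Z) OR Z)) = NOT false = true
(Y XOR (Z OR Y)) XOR NOT NOT (X IMPLIES (((Y OR Z) XOR Z) OR Z)) = false XOR true = true
((Y XOR (Z OR Y)) XOR NOT NOT (X IMPLIES (((Y OR Z) XOR Z) OR Z))) XOR Y = true XOR false = true
((Y AND X) IFF Y) OR (((Y XOR (Z OR Y)) XOR NOT NOT (X IMPLIES (((Y OR Z) XOR Z) OR Z))) XOR Y) = true OR true = true
NOT (((Y AND X) IFF Y) OR (((Y XOR (Z OR Y)) XOR NOT NOT (X IMPLIES (((Y OR Z) XOR Z) OR Z))) XOR Y)) = NOT true = false
((X XOR Z) IMPLIES (Z IFF X)) XOR NOT (((Y AND X) IFF Y) OR (((Y XOR (Z OR Y)) XOR NOT NOT (X IMPLIES (((Y OR Z) XOR Z) OR Z))) XOR Y)) = true XOR false = true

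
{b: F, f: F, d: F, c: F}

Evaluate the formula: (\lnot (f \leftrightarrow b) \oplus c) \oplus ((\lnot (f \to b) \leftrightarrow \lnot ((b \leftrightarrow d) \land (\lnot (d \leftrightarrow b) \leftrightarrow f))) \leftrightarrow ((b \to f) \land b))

F

f \leftrightarrow b = F \leftrightarrow F = T
\lnot (f \leftrightarrow b) = \lnot T = F
\lnot (f \leftrightarrow b) \oplus c = F \oplus F = F
f \to b = F \to F = T
\lnot (f \to b) = \lnot T = F
b \leftrightarrow d = F \leftrightarrow F = T
d \leftrightarrow b = F \leftrightarrow F = T
\lnot (d \leftrightarrow b) = \lnot T = F
\lnot (d \leftrightarrow b) \leftrightarrow f = F \leftrightarrow F = T
(b \leftrightarrow d) \land (\lnot (d \leftrightarrow b) \leftrightarrow f) = T \land T = T
\lnot ((b \leftrightarrow d) \land (\lnot (d \leftrightarrow b) \leftrightarrow f)) = \lnot T = F
\lnot (f \to b) \leftrightarrow \lnot ((b \leftrightarrow d) \land (\lnot (d \leftrightarrow b) \leftrightarrow f)) = F \leftrightarrow F = T
b \to f = F \to F = T
(b \to f) \land b = T \land F = F
(\lnot (f \to b) \leftrightarrow \lnot ((b \leftrightarrow d) \land (\lnot (d \leftrightarrow b) \leftrightarrow f))) \leftrightarrow ((b \to f) \land b) = T \leftrightarrow F = F
(\lnot (f \leftrightarrow b) \oplus c) \oplus ((\lnot (f \to b) \leftrightarrow \lnot ((b \leftrightarrow d) \land (\lnot (d \leftrightarrow b) \leftrightarrow f))) \leftrightarrow ((b \to f) \land b)) = F \oplus F = F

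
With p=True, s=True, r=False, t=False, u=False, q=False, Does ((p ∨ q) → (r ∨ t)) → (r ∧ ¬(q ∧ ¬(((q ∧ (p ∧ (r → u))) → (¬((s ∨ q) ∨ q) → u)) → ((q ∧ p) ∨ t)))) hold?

p ∨ q = True ∨ False = True
r ∨ t = False ∨ False = False
(p ∨ q) → (r ∨ t) = True → False = False
r → u = False → False = True
p ∧ (r → u) = True ∧ True = True
q ∧ (p ∧ (r → u)) = False ∧ True = False
s ∨ q = True ∨ False = True
(s ∨ q) ∨ q = True ∨ False = True
¬((s ∨ q) ∨ q) = ¬True = False
¬((s ∨ q) ∨ q) → u = False → False = True
(q ∧ (p ∧ (r → u))) → (¬((s ∨ q) ∨ q) → u) = False → True = True
q ∧ p = False ∧ True = False
(q ∧ p) ∨ t = False ∨ False = False
((q ∧ (p ∧ (r → u))) → (¬((s ∨ q) ∨ q) → u)) → ((q ∧ p) ∨ t) = True → False = False
¬(((q ∧ (p ∧ (r → u))) → (¬((s ∨ q) ∨ q) → u)) → ((q ∧ p) ∨ t)) = ¬False = True
q ∧ ¬(((q ∧ (p ∧ (r → u))) → (¬((s ∨ q) ∨ q) → u)) → ((q ∧ p) ∨ t)) = False ∧ True = False
¬(q ∧ ¬(((q ∧ (p ∧ (r → u))) → (¬((s ∨ q) ∨ q) → u)) → ((q ∧ p) ∨ t))) = ¬False = True
r ∧ ¬(q ∧ ¬(((q ∧ (p ∧ (r → u))) → (¬((s ∨ q) ∨ q) → u)) → ((q ∧ p) ∨ t))) = False ∧ True = False
((p ∨ q) → (r ∨ t)) → (r ∧ ¬(q ∧ ¬(((q ∧ (p ∧ (r → u))) → (¬((s ∨ q) ∨ q) → u)) → ((q ∧ p) ∨ t)))) = False → False = True

True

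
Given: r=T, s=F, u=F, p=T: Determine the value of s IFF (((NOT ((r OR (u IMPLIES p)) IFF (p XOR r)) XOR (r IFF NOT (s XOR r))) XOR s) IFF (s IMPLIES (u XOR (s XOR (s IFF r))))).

Substituting r=T, s=F, u=F, p=T:
u IMPLIES p = F IMPLIES T = T
r OR (u IMPLIES p) = T OR T = T
p XOR r = T XOR T = F
(r OR (u IMPLIES p)) IFF (p XOR r) = T IFF F = F
NOT ((r OR (u IMPLIES p)) IFF (p XOR r)) = NOT F = T
s XOR r = F XOR T = T
NOT (s XOR r) = NOT T = F
r IFF NOT (s XOR r) = T IFF F = F
NOT ((r OR (u IMPLIES p)) IFF (p XOR r)) XOR (r IFF NOT (s XOR r)) = T XOR F = T
(NOT ((r OR (u IMPLIES p)) IFF (p XOR r)) XOR (r IFF NOT (s XOR r))) XOR s = T XOR F = T
s IFF r = F IFF T = F
s XOR (s IFF r) = F XOR F = F
u XOR (s XOR (s IFF r)) = F XOR F = F
s IMPLIES (u XOR (s XOR (s IFF r))) = F IMPLIES F = T
((NOT ((r OR (u IMPLIES p)) IFF (p XOR r)) XOR (r IFF NOT (s XOR r))) XOR s) IFF (s IMPLIES (u XOR (s XOR (s IFF r)))) = T IFF T = T
s IFF (((NOT ((r OR (u IMPLIES p)) IFF (p XOR r)) XOR (r IFF NOT (s XOR r))) XOR s) IFF (s IMPLIES (u XOR (s XOR (s IFF r))))) = F IFF T = F

F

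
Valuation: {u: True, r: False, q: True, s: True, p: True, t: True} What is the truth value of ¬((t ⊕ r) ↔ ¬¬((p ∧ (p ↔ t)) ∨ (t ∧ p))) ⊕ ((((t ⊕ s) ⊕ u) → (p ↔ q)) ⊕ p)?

t ⊕ r = True ⊕ False = True
p ↔ t = True ↔ True = True
p ∧ (p ↔ t) = True ∧ True = True
t ∧ p = True ∧ True = True
(p ∧ (p ↔ t)) ∨ (t ∧ p) = True ∨ True = True
¬((p ∧ (p ↔ t)) ∨ (t ∧ p)) = ¬True = False
¬¬((p ∧ (p ↔ t)) ∨ (t ∧ p)) = ¬False = True
(t ⊕ r) ↔ ¬¬((p ∧ (p ↔ t)) ∨ (t ∧ p)) = True ↔ True = True
¬((t ⊕ r) ↔ ¬¬((p ∧ (p ↔ t)) ∨ (t ∧ p))) = ¬True = False
t ⊕ s = True ⊕ True = False
(t ⊕ s) ⊕ u = False ⊕ True = True
p ↔ q = True ↔ True = True
((t ⊕ s) ⊕ u) → (p ↔ q) = True → True = True
(((t ⊕ s) ⊕ u) → (p ↔ q)) ⊕ p = True ⊕ True = False
¬((t ⊕ r) ↔ ¬¬((p ∧ (p ↔ t)) ∨ (t ∧ p))) ⊕ ((((t ⊕ s) ⊕ u) → (p ↔ q)) ⊕ p) = False ⊕ False = False

False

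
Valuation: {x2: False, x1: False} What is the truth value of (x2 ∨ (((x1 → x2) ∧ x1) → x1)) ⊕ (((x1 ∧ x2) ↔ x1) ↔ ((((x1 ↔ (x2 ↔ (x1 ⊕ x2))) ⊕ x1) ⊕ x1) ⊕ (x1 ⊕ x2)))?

x1 → x2 = False → False = True
(x1 → x2) ∧ x1 = True ∧ False = False
((x1 → x2) ∧ x1) → x1 = False → False = True
x2 ∨ (((x1 → x2) ∧ x1) → x1) = False ∨ True = True
x1 ∧ x2 = False ∧ False = False
(x1 ∧ x2) ↔ x1 = False ↔ False = True
x1 ⊕ x2 = False ⊕ False = False
x2 ↔ (x1 ⊕ x2) = False ↔ False = True
x1 ↔ (x2 ↔ (x1 ⊕ x2)) = False ↔ True = False
(x1 ↔ (x2 ↔ (x1 ⊕ x2))) ⊕ x1 = False ⊕ False = False
((x1 ↔ (x2 ↔ (x1 ⊕ x2))) ⊕ x1) ⊕ x1 = False ⊕ False = False
x1 ⊕ x2 = False ⊕ False = False
(((x1 ↔ (x2 ↔ (x1 ⊕ x2))) ⊕ x1) ⊕ x1) ⊕ (x1 ⊕ x2) = False ⊕ False = False
((x1 ∧ x2) ↔ x1) ↔ ((((x1 ↔ (x2 ↔ (x1 ⊕ x2))) ⊕ x1) ⊕ x1) ⊕ (x1 ⊕ x2)) = True ↔ False = False
(x2 ∨ (((x1 → x2) ∧ x1) → x1)) ⊕ (((x1 ∧ x2) ↔ x1) ↔ ((((x1 ↔ (x2 ↔ (x1 ⊕ x2))) ⊕ x1) ⊕ x1) ⊕ (x1 ⊕ x2))) = True ⊕ False = True

True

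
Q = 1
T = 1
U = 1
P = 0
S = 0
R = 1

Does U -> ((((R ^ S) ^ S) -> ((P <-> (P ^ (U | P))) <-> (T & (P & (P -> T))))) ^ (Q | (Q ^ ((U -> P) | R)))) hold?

R ^ S = 1 ^ 0 = 1
(R ^ S) ^ S = 1 ^ 0 = 1
U | P = 1 | 0 = 1
P ^ (U | P) = 0 ^ 1 = 1
P <-> (P ^ (U | P)) = 0 <-> 1 = 0
P -> T = 0 -> 1 = 1
P & (P -> T) = 0 & 1 = 0
T & (P & (P -> T)) = 1 & 0 = 0
(P <-> (P ^ (U | P))) <-> (T & (P & (P -> T))) = 0 <-> 0 = 1
((R ^ S) ^ S) -> ((P <-> (P ^ (U | P))) <-> (T & (P & (P -> T)))) = 1 -> 1 = 1
U -> P = 1 -> 0 = 0
(U -> P) | R = 0 | 1 = 1
Q ^ ((U -> P) | R) = 1 ^ 1 = 0
Q | (Q ^ ((U -> P) | R)) = 1 | 0 = 1
(((R ^ S) ^ S) -> ((P <-> (P ^ (U | P))) <-> (T & (P & (P -> T))))) ^ (Q | (Q ^ ((U -> P) | R))) = 1 ^ 1 = 0
U -> ((((R ^ S) ^ S) -> ((P <-> (P ^ (U | P))) <-> (T & (P & (P -> T))))) ^ (Q | (Q ^ ((U -> P) | R)))) = 1 -> 0 = 0

0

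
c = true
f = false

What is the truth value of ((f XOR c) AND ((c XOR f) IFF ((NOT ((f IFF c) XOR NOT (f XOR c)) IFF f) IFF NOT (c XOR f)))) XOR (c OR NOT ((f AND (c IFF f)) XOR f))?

false

f XOR c = false XOR true = true
c XOR f = true XOR false = true
f IFF c = false IFF true = false
f XOR c = false XOR true = true
NOT (f XOR c) = NOT true = false
(f IFF c) XOR NOT (f XOR c) = false XOR false = false
NOT ((f IFF c) XOR NOT (f XOR c)) = NOT false = true
NOT ((f IFF c) XOR NOT (f XOR c)) IFF f = true IFF false = false
c XOR f = true XOR false = true
NOT (c XOR f) = NOT true = false
(NOT ((f IFF c) XOR NOT (f XOR c)) IFF f) IFF NOT (c XOR f) = false IFF false = true
(c XOR f) IFF ((NOT ((f IFF c) XOR NOT (f XOR c)) IFF f) IFF NOT (c XOR f)) = true IFF true = true
(f XOR c) AND ((c XOR f) IFF ((NOT ((f IFF c) XOR NOT (f XOR c)) IFF f) IFF NOT (c XOR f))) = true AND true = true
c IFF f = true IFF false = false
f AND (c IFF f) = false AND false = false
(f AND (c IFF f)) XOR f = false XOR false = false
NOT ((f AND (c IFF f)) XOR f) = NOT false = true
c OR NOT ((f AND (c IFF f)) XOR f) = true OR true = true
((f XOR c) AND ((c XOR f) IFF ((NOT ((f IFF c) XOR NOT (f XOR c)) IFF f) IFF NOT (c XOR f)))) XOR (c OR NOT ((f AND (c IFF f)) XOR f)) = true XOR true = false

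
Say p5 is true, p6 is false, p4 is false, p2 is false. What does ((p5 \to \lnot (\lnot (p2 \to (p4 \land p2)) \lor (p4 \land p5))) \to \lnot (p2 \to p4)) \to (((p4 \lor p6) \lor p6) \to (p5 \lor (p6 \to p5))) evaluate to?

T

p4 \land p2 = F \land F = F
p2 \to (p4 \land p2) = F \to F = T
\lnot (p2 \to (p4 \land p2)) = \lnot T = F
p4 \land p5 = F \land T = F
\lnot (p2 \to (p4 \land p2)) \lor (p4 \land p5) = F \lor F = F
\lnot (\lnot (p2 \to (p4 \land p2)) \lor (p4 \land p5)) = \lnot F = T
p5 \to \lnot (\lnot (p2 \to (p4 \land p2)) \lor (p4 \land p5)) = T \to T = T
p2 \to p4 = F \to F = T
\lnot (p2 \to p4) = \lnot T = F
(p5 \to \lnot (\lnot (p2 \to (p4 \land p2)) \lor (p4 \land p5))) \to \lnot (p2 \to p4) = T \to F = F
p4 \lor p6 = F \lor F = F
(p4 \lor p6) \lor p6 = F \lor F = F
p6 \to p5 = F \to T = T
p5 \lor (p6 \to p5) = T \lor T = T
((p4 \lor p6) \lor p6) \to (p5 \lor (p6 \to p5)) = F \to T = T
((p5 \to \lnot (\lnot (p2 \to (p4 \land p2)) \lor (p4 \land p5))) \to \lnot (p2 \to p4)) \to (((p4 \lor p6) \lor p6) \to (p5 \lor (p6 \to p5))) = F \to T = T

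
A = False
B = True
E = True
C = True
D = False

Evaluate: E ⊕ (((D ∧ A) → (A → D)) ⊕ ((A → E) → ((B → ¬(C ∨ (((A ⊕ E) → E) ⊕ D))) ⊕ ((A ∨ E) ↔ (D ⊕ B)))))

True

D ∧ A = False ∧ False = False
A → D = False → False = True
(D ∧ A) → (A → D) = False → True = True
A → E = False → True = True
A ⊕ E = False ⊕ True = True
(A ⊕ E) → E = True → True = True
((A ⊕ E) → E) ⊕ D = True ⊕ False = True
C ∨ (((A ⊕ E) → E) ⊕ D) = True ∨ True = True
¬(C ∨ (((A ⊕ E) → E) ⊕ D)) = ¬True = False
B → ¬(C ∨ (((A ⊕ E) → E) ⊕ D)) = True → False = False
A ∨ E = False ∨ True = True
D ⊕ B = False ⊕ True = True
(A ∨ E) ↔ (D ⊕ B) = True ↔ True = True
(B → ¬(C ∨ (((A ⊕ E) → E) ⊕ D))) ⊕ ((A ∨ E) ↔ (D ⊕ B)) = False ⊕ True = True
(A → E) → ((B → ¬(C ∨ (((A ⊕ E) → E) ⊕ D))) ⊕ ((A ∨ E) ↔ (D ⊕ B))) = True → True = True
((D ∧ A) → (A → D)) ⊕ ((A → E) → ((B → ¬(C ∨ (((A ⊕ E) → E) ⊕ D))) ⊕ ((A ∨ E) ↔ (D ⊕ B)))) = True ⊕ True = False
E ⊕ (((D ∧ A) → (A → D)) ⊕ ((A → E) → ((B → ¬(C ∨ (((A ⊕ E) → E) ⊕ D))) ⊕ ((A ∨ E) ↔ (D ⊕ B))))) = True ⊕ False = True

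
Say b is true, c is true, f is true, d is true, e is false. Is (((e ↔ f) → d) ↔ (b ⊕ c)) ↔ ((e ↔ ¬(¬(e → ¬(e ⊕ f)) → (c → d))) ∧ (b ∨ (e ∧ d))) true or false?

F

e ↔ f = F ↔ T = F
(e ↔ f) → d = F → T = T
b ⊕ c = T ⊕ T = F
((e ↔ f) → d) ↔ (b ⊕ c) = T ↔ F = F
e ⊕ f = F ⊕ T = T
¬(e ⊕ f) = ¬T = F
e → ¬(e ⊕ f) = F → F = T
¬(e → ¬(e ⊕ f)) = ¬T = F
c → d = T → T = T
¬(e → ¬(e ⊕ f)) → (c → d) = F → T = T
¬(¬(e → ¬(e ⊕ f)) → (c → d)) = ¬T = F
e ↔ ¬(¬(e → ¬(e ⊕ f)) → (c → d)) = F ↔ F = T
e ∧ d = F ∧ T = F
b ∨ (e ∧ d) = T ∨ F = T
(e ↔ ¬(¬(e → ¬(e ⊕ f)) → (c → d))) ∧ (b ∨ (e ∧ d)) = T ∧ T = T
(((e ↔ f) → d) ↔ (b ⊕ c)) ↔ ((e ↔ ¬(¬(e → ¬(e ⊕ f)) → (c → d))) ∧ (b ∨ (e ∧ d))) = F ↔ T = F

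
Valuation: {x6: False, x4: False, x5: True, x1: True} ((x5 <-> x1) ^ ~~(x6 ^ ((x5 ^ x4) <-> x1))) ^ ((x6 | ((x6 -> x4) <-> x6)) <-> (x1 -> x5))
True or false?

False

Substituting x6=False, x4=False, x5=True, x1=True:
x5 <-> x1 = True <-> True = True
x5 ^ x4 = True ^ False = True
(x5 ^ x4) <-> x1 = True <-> True = True
x6 ^ ((x5 ^ x4) <-> x1) = False ^ True = True
~(x6 ^ ((x5 ^ x4) <-> x1)) = ~True = False
~~(x6 ^ ((x5 ^ x4) <-> x1)) = ~False = True
(x5 <-> x1) ^ ~~(x6 ^ ((x5 ^ x4) <-> x1)) = True ^ True = False
x6 -> x4 = False -> False = True
(x6 -> x4) <-> x6 = True <-> False = False
x6 | ((x6 -> x4) <-> x6) = False | False = False
x1 -> x5 = True -> True = True
(x6 | ((x6 -> x4) <-> x6)) <-> (x1 -> x5) = False <-> True = False
((x5 <-> x1) ^ ~~(x6 ^ ((x5 ^ x4) <-> x1))) ^ ((x6 | ((x6 -> x4) <-> x6)) <-> (x1 -> x5)) = False ^ False = False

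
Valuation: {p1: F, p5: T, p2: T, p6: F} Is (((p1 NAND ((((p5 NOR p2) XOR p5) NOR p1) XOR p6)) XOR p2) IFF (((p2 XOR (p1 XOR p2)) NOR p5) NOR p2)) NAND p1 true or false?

T

Substituting p1=F, p5=T, p2=T, p6=F:
p5 NOR p2 = T NOR T = F
(p5 NOR p2) XOR p5 = F XOR T = T
((p5 NOR p2) XOR p5) NOR p1 = T NOR F = F
(((p5 NOR p2) XOR p5) NOR p1) XOR p6 = F XOR F = F
p1 NAND ((((p5 NOR p2) XOR p5) NOR p1) XOR p6) = F NAND F = T
(p1 NAND ((((p5 NOR p2) XOR p5) NOR p1) XOR p6)) XOR p2 = T XOR T = F
p1 XOR p2 = F XOR T = T
p2 XOR (p1 XOR p2) = T XOR T = F
(p2 XOR (p1 XOR p2)) NOR p5 = F NOR T = F
((p2 XOR (p1 XOR p2)) NOR p5) NOR p2 = F NOR T = F
((p1 NAND ((((p5 NOR p2) XOR p5) NOR p1) XOR p6)) XOR p2) IFF (((p2 XOR (p1 XOR p2)) NOR p5) NOR p2) = F IFF F = T
(((p1 NAND ((((p5 NOR p2) XOR p5) NOR p1) XOR p6)) XOR p2) IFF (((p2 XOR (p1 XOR p2)) NOR p5) NOR p2)) NAND p1 = T NAND F = T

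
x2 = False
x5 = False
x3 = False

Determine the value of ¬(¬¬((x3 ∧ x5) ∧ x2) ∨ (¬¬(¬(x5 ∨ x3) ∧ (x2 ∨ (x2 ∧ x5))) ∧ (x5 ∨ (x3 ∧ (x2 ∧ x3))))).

True

x3 ∧ x5 = False ∧ False = False
(x3 ∧ x5) ∧ x2 = False ∧ False = False
¬((x3 ∧ x5) ∧ x2) = ¬False = True
¬¬((x3 ∧ x5) ∧ x2) = ¬True = False
x5 ∨ x3 = False ∨ False = False
¬(x5 ∨ x3) = ¬False = True
x2 ∧ x5 = False ∧ False = False
x2 ∨ (x2 ∧ x5) = False ∨ False = False
¬(x5 ∨ x3) ∧ (x2 ∨ (x2 ∧ x5)) = True ∧ False = False
¬(¬(x5 ∨ x3) ∧ (x2 ∨ (x2 ∧ x5))) = ¬False = True
¬¬(¬(x5 ∨ x3) ∧ (x2 ∨ (x2 ∧ x5))) = ¬True = False
x2 ∧ x3 = False ∧ False = False
x3 ∧ (x2 ∧ x3) = False ∧ False = False
x5 ∨ (x3 ∧ (x2 ∧ x3)) = False ∨ False = False
¬¬(¬(x5 ∨ x3) ∧ (x2 ∨ (x2 ∧ x5))) ∧ (x5 ∨ (x3 ∧ (x2 ∧ x3))) = False ∧ False = False
¬¬((x3 ∧ x5) ∧ x2) ∨ (¬¬(¬(x5 ∨ x3) ∧ (x2 ∨ (x2 ∧ x5))) ∧ (x5 ∨ (x3 ∧ (x2 ∧ x3)))) = False ∨ False = False
¬(¬¬((x3 ∧ x5) ∧ x2) ∨ (¬¬(¬(x5 ∨ x3) ∧ (x2 ∨ (x2 ∧ x5))) ∧ (x5 ∨ (x3 ∧ (x2 ∧ x3))))) = ¬False = True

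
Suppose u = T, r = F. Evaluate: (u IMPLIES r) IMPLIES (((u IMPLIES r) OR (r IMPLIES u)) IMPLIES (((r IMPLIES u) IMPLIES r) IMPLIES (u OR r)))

T

Substituting u=T, r=F:
u IMPLIES r = T IMPLIES F = F
u IMPLIES r = T IMPLIES F = F
r IMPLIES u = F IMPLIES T = T
(u IMPLIES r) OR (r IMPLIES u) = F OR T = T
r IMPLIES u = F IMPLIES T = T
(r IMPLIES u) IMPLIES r = T IMPLIES F = F
u OR r = T OR F = T
((r IMPLIES u) IMPLIES r) IMPLIES (u OR r) = F IMPLIES T = T
((u IMPLIES r) OR (r IMPLIES u)) IMPLIES (((r IMPLIES u) IMPLIES r) IMPLIES (u OR r)) = T IMPLIES T = T
(u IMPLIES r) IMPLIES (((u IMPLIES r) OR (r IMPLIES u)) IMPLIES (((r IMPLIES u) IMPLIES r) IMPLIES (u OR r))) = F IMPLIES T = T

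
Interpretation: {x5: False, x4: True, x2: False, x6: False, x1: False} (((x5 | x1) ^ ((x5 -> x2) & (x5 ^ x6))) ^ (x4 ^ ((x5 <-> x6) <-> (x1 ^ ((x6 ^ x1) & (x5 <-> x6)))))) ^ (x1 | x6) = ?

True

Substituting x5=False, x4=True, x2=False, x6=False, x1=False:
x5 | x1 = False | False = False
x5 -> x2 = False -> False = True
x5 ^ x6 = False ^ False = False
(x5 -> x2) & (x5 ^ x6) = True & False = False
(x5 | x1) ^ ((x5 -> x2) & (x5 ^ x6)) = False ^ False = False
x5 <-> x6 = False <-> False = True
x6 ^ x1 = False ^ False = False
x5 <-> x6 = False <-> False = True
(x6 ^ x1) & (x5 <-> x6) = False & True = False
x1 ^ ((x6 ^ x1) & (x5 <-> x6)) = False ^ False = False
(x5 <-> x6) <-> (x1 ^ ((x6 ^ x1) & (x5 <-> x6))) = True <-> False = False
x4 ^ ((x5 <-> x6) <-> (x1 ^ ((x6 ^ x1) & (x5 <-> x6)))) = True ^ False = True
((x5 | x1) ^ ((x5 -> x2) & (x5 ^ x6))) ^ (x4 ^ ((x5 <-> x6) <-> (x1 ^ ((x6 ^ x1) & (x5 <-> x6))))) = False ^ True = True
x1 | x6 = False | False = False
(((x5 | x1) ^ ((x5 -> x2) & (x5 ^ x6))) ^ (x4 ^ ((x5 <-> x6) <-> (x1 ^ ((x6 ^ x1) & (x5 <-> x6)))))) ^ (x1 | x6) = True ^ False = True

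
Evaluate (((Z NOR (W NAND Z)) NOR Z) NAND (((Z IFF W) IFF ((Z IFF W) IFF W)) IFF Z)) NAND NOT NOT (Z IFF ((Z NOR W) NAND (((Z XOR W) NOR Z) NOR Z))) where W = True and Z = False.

Substituting W=True, Z=False:
W NAND Z = True NAND False = True
Z NOR (W NAND Z) = False NOR True = False
(Z NOR (W NAND Z)) NOR Z = False NOR False = True
Z IFF W = False IFF True = False
Z IFF W = False IFF True = False
(Z IFF W) IFF W = False IFF True = False
(Z IFF W) IFF ((Z IFF W) IFF W) = False IFF False = True
((Z IFF W) IFF ((Z IFF W) IFF W)) IFF Z = True IFF False = False
((Z NOR (W NAND Z)) NOR Z) NAND (((Z IFF W) IFF ((Z IFF W) IFF W)) IFF Z) = True NAND False = True
Z NOR W = False NOR True = False
Z XOR W = False XOR True = True
(Z XOR W) NOR Z = True NOR False = False
((Z XOR W) NOR Z) NOR Z = False NOR False = True
(Z NOR W) NAND (((Z XOR W) NOR Z) NOR Z) = False NAND True = True
Z IFF ((Z NOR W) NAND (((Z XOR W) NOR Z) NOR Z)) = False IFF True = False
NOT (Z IFF ((Z NOR W) NAND (((Z XOR W) NOR Z) NOR Z))) = NOT False = True
NOT NOT (Z IFF ((Z NOR W) NAND (((Z XOR W) NOR Z) NOR Z))) = NOT True = False
(((Z NOR (W NAND Z)) NOR Z) NAND (((Z IFF W) IFF ((Z IFF W) IFF W)) IFF Z)) NAND NOT NOT (Z IFF ((Z NOR W) NAND (((Z XOR W) NOR Z) NOR Z))) = True NAND False = True

True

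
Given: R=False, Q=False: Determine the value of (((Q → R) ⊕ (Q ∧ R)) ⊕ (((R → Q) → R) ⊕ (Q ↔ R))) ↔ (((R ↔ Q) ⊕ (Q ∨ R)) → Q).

True

Q → R = False → False = True
Q ∧ R = False ∧ False = False
(Q → R) ⊕ (Q ∧ R) = True ⊕ False = True
R → Q = False → False = True
(R → Q) → R = True → False = False
Q ↔ R = False ↔ False = True
((R → Q) → R) ⊕ (Q ↔ R) = False ⊕ True = True
((Q → R) ⊕ (Q ∧ R)) ⊕ (((R → Q) → R) ⊕ (Q ↔ R)) = True ⊕ True = False
R ↔ Q = False ↔ False = True
Q ∨ R = False ∨ False = False
(R ↔ Q) ⊕ (Q ∨ R) = True ⊕ False = True
((R ↔ Q) ⊕ (Q ∨ R)) → Q = True → False = False
(((Q → R) ⊕ (Q ∧ R)) ⊕ (((R → Q) → R) ⊕ (Q ↔ R))) ↔ (((R ↔ Q) ⊕ (Q ∨ R)) → Q) = False ↔ False = True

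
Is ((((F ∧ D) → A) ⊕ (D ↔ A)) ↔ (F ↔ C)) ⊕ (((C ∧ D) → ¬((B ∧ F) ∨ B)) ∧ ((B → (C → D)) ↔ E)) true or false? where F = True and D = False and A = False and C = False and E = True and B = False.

Substituting F=True, D=False, A=False, C=False, E=True, B=False:
F ∧ D = True ∧ False = False
(F ∧ D) → A = False → False = True
D ↔ A = False ↔ False = True
((F ∧ D) → A) ⊕ (D ↔ A) = True ⊕ True = False
F ↔ C = True ↔ False = False
(((F ∧ D) → A) ⊕ (D ↔ A)) ↔ (F ↔ C) = False ↔ False = True
C ∧ D = False ∧ False = False
B ∧ F = False ∧ True = False
(B ∧ F) ∨ B = False ∨ False = False
¬((B ∧ F) ∨ B) = ¬False = True
(C ∧ D) → ¬((B ∧ F) ∨ B) = False → True = True
C → D = False → False = True
B → (C → D) = False → True = True
(B → (C → D)) ↔ E = True ↔ True = True
((C ∧ D) → ¬((B ∧ F) ∨ B)) ∧ ((B → (C → D)) ↔ E) = True ∧ True = True
((((F ∧ D) → A) ⊕ (D ↔ A)) ↔ (F ↔ C)) ⊕ (((C ∧ D) → ¬((B ∧ F) ∨ B)) ∧ ((B → (C → D)) ↔ E)) = True ⊕ True = False

False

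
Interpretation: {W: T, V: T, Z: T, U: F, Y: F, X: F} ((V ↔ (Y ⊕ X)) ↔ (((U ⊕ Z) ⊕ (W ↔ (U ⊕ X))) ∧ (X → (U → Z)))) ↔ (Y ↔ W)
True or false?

Substituting W=T, V=T, Z=T, U=F, Y=F, X=F:
Y ⊕ X = F ⊕ F = F
V ↔ (Y ⊕ X) = T ↔ F = F
U ⊕ Z = F ⊕ T = T
U ⊕ X = F ⊕ F = F
W ↔ (U ⊕ X) = T ↔ F = F
(U ⊕ Z) ⊕ (W ↔ (U ⊕ X)) = T ⊕ F = T
U → Z = F → T = T
X → (U → Z) = F → T = T
((U ⊕ Z) ⊕ (W ↔ (U ⊕ X))) ∧ (X → (U → Z)) = T ∧ T = T
(V ↔ (Y ⊕ X)) ↔ (((U ⊕ Z) ⊕ (W ↔ (U ⊕ X))) ∧ (X → (U → Z))) = F ↔ T = F
Y ↔ W = F ↔ T = F
((V ↔ (Y ⊕ X)) ↔ (((U ⊕ Z) ⊕ (W ↔ (U ⊕ X))) ∧ (X → (U → Z)))) ↔ (Y ↔ W) = F ↔ F = T

T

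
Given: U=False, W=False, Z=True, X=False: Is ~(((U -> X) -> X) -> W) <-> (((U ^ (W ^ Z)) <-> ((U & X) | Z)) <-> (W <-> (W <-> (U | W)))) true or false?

True

U -> X = False -> False = True
(U -> X) -> X = True -> False = False
((U -> X) -> X) -> W = False -> False = True
~(((U -> X) -> X) -> W) = ~True = False
W ^ Z = False ^ True = True
U ^ (W ^ Z) = False ^ True = True
U & X = False & False = False
(U & X) | Z = False | True = True
(U ^ (W ^ Z)) <-> ((U & X) | Z) = True <-> True = True
U | W = False | False = False
W <-> (U | W) = False <-> False = True
W <-> (W <-> (U | W)) = False <-> True = False
((U ^ (W ^ Z)) <-> ((U & X) | Z)) <-> (W <-> (W <-> (U | W))) = True <-> False = False
~(((U -> X) -> X) -> W) <-> (((U ^ (W ^ Z)) <-> ((U & X) | Z)) <-> (W <-> (W <-> (U | W)))) = False <-> False = True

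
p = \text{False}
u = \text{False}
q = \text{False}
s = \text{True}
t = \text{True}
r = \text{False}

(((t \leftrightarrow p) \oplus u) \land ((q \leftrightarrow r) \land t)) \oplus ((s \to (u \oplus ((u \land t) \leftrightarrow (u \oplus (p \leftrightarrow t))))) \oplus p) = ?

t \leftrightarrow p = \text{True} \leftrightarrow \text{False} = \text{False}
(t \leftrightarrow p) \oplus u = \text{False} \oplus \text{False} = \text{False}
q \leftrightarrow r = \text{False} \leftrightarrow \text{False} = \text{True}
(q \leftrightarrow r) \land t = \text{True} \land \text{True} = \text{True}
((t \leftrightarrow p) \oplus u) \land ((q \leftrightarrow r) \land t) = \text{False} \land \text{True} = \text{False}
u \land t = \text{False} \land \text{True} = \text{False}
p \leftrightarrow t = \text{False} \leftrightarrow \text{True} = \text{False}
u \oplus (p \leftrightarrow t) = \text{False} \oplus \text{False} = \text{False}
(u \land t) \leftrightarrow (u \oplus (p \leftrightarrow t)) = \text{False} \leftrightarrow \text{False} = \text{True}
u \oplus ((u \land t) \leftrightarrow (u \oplus (p \leftrightarrow t))) = \text{False} \oplus \text{True} = \text{True}
s \to (u \oplus ((u \land t) \leftrightarrow (u \oplus (p \leftrightarrow t)))) = \text{True} \to \text{True} = \text{True}
(s \to (u \oplus ((u \land t) \leftrightarrow (u \oplus (p \leftrightarrow t))))) \oplus p = \text{True} \oplus \text{False} = \text{True}
(((t \leftrightarrow p) \oplus u) \land ((q \leftrightarrow r) \land t)) \oplus ((s \to (u \oplus ((u \land t) \leftrightarrow (u \oplus (p \leftrightarrow t))))) \oplus p) = \text{False} \oplus \text{True} = \text{True}

\text{True}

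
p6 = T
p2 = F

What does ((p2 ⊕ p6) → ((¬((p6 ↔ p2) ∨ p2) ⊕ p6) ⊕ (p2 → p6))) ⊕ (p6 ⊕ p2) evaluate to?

Substituting p6=T, p2=F:
p2 ⊕ p6 = F ⊕ T = T
p6 ↔ p2 = T ↔ F = F
(p6 ↔ p2) ∨ p2 = F ∨ F = F
¬((p6 ↔ p2) ∨ p2) = ¬F = T
¬((p6 ↔ p2) ∨ p2) ⊕ p6 = T ⊕ T = F
p2 → p6 = F → T = T
(¬((p6 ↔ p2) ∨ p2) ⊕ p6) ⊕ (p2 → p6) = F ⊕ T = T
(p2 ⊕ p6) → ((¬((p6 ↔ p2) ∨ p2) ⊕ p6) ⊕ (p2 → p6)) = T → T = T
p6 ⊕ p2 = T ⊕ F = T
((p2 ⊕ p6) → ((¬((p6 ↔ p2) ∨ p2) ⊕ p6) ⊕ (p2 → p6))) ⊕ (p6 ⊕ p2) = T ⊕ T = F

F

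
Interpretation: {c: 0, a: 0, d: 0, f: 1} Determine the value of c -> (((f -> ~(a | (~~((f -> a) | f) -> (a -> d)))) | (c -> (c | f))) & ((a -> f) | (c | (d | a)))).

1

f -> a = 1 -> 0 = 0
(f -> a) | f = 0 | 1 = 1
~((f -> a) | f) = ~1 = 0
~~((f -> a) | f) = ~0 = 1
a -> d = 0 -> 0 = 1
~~((f -> a) | f) -> (a -> d) = 1 -> 1 = 1
a | (~~((f -> a) | f) -> (a -> d)) = 0 | 1 = 1
~(a | (~~((f -> a) | f) -> (a -> d))) = ~1 = 0
f -> ~(a | (~~((f -> a) | f) -> (a -> d))) = 1 -> 0 = 0
c | f = 0 | 1 = 1
c -> (c | f) = 0 -> 1 = 1
(f -> ~(a | (~~((f -> a) | f) -> (a -> d)))) | (c -> (c | f)) = 0 | 1 = 1
a -> f = 0 -> 1 = 1
d | a = 0 | 0 = 0
c | (d | a) = 0 | 0 = 0
(a -> f) | (c | (d | a)) = 1 | 0 = 1
((f -> ~(a | (~~((f -> a) | f) -> (a -> d)))) | (c -> (c | f))) & ((a -> f) | (c | (d | a))) = 1 & 1 = 1
c -> (((f -> ~(a | (~~((f -> a) | f) -> (a -> d)))) | (c -> (c | f))) & ((a -> f) | (c | (d | a)))) = 0 -> 1 = 1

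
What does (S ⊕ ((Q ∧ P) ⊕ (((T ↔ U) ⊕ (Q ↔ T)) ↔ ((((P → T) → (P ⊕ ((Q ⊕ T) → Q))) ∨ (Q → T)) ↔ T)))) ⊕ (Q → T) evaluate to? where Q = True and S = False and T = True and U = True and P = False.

True

Q ∧ P = True ∧ False = False
T ↔ U = True ↔ True = True
Q ↔ T = True ↔ True = True
(T ↔ U) ⊕ (Q ↔ T) = True ⊕ True = False
P → T = False → True = True
Q ⊕ T = True ⊕ True = False
(Q ⊕ T) → Q = False → True = True
P ⊕ ((Q ⊕ T) → Q) = False ⊕ True = True
(P → T) → (P ⊕ ((Q ⊕ T) → Q)) = True → True = True
Q → T = True → True = True
((P → T) → (P ⊕ ((Q ⊕ T) → Q))) ∨ (Q → T) = True ∨ True = True
(((P → T) → (P ⊕ ((Q ⊕ T) → Q))) ∨ (Q → T)) ↔ T = True ↔ True = True
((T ↔ U) ⊕ (Q ↔ T)) ↔ ((((P → T) → (P ⊕ ((Q ⊕ T) → Q))) ∨ (Q → T)) ↔ T) = False ↔ True = False
(Q ∧ P) ⊕ (((T ↔ U) ⊕ (Q ↔ T)) ↔ ((((P → T) → (P ⊕ ((Q ⊕ T) → Q))) ∨ (Q → T)) ↔ T)) = False ⊕ False = False
S ⊕ ((Q ∧ P) ⊕ (((T ↔ U) ⊕ (Q ↔ T)) ↔ ((((P → T) → (P ⊕ ((Q ⊕ T) → Q))) ∨ (Q → T)) ↔ T))) = False ⊕ False = False
Q → T = True → True = True
(S ⊕ ((Q ∧ P) ⊕ (((T ↔ U) ⊕ (Q ↔ T)) ↔ ((((P → T) → (P ⊕ ((Q ⊕ T) → Q))) ∨ (Q → T)) ↔ T)))) ⊕ (Q → T) = False ⊕ True = True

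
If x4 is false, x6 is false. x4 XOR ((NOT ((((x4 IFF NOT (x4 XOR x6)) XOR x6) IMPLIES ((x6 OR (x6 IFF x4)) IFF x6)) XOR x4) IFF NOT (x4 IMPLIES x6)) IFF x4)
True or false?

False

Substituting x4=False, x6=False:
x4 XOR x6 = False XOR False = False
NOT (x4 XOR x6) = NOT False = True
x4 IFF NOT (x4 XOR x6) = False IFF True = False
(x4 IFF NOT (x4 XOR x6)) XOR x6 = False XOR False = False
x6 IFF x4 = False IFF False = True
x6 OR (x6 IFF x4) = False OR True = True
(x6 OR (x6 IFF x4)) IFF x6 = True IFF False = False
((x4 IFF NOT (x4 XOR x6)) XOR x6) IMPLIES ((x6 OR (x6 IFF x4)) IFF x6) = False IMPLIES False = True
(((x4 IFF NOT (x4 XOR x6)) XOR x6) IMPLIES ((x6 OR (x6 IFF x4)) IFF x6)) XOR x4 = True XOR False = True
NOT ((((x4 IFF NOT (x4 XOR x6)) XOR x6) IMPLIES ((x6 OR (x6 IFF x4)) IFF x6)) XOR x4) = NOT True = False
x4 IMPLIES x6 = False IMPLIES False = True
NOT (x4 IMPLIES x6) = NOT True = False
NOT ((((x4 IFF NOT (x4 XOR x6)) XOR x6) IMPLIES ((x6 OR (x6 IFF x4)) IFF x6)) XOR x4) IFF NOT (x4 IMPLIES x6) = False IFF False = True
(NOT ((((x4 IFF NOT (x4 XOR x6)) XOR x6) IMPLIES ((x6 OR (x6 IFF x4)) IFF x6)) XOR x4) IFF NOT (x4 IMPLIES x6)) IFF x4 = True IFF False = False
x4 XOR ((NOT ((((x4 IFF NOT (x4 XOR x6)) XOR x6) IMPLIES ((x6 OR (x6 IFF x4)) IFF x6)) XOR x4) IFF NOT (x4 IMPLIES x6)) IFF x4) = False XOR False = False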